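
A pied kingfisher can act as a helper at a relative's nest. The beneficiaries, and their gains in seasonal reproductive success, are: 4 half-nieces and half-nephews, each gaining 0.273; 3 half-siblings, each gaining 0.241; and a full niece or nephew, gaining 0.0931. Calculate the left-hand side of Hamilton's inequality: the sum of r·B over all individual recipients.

r to a half-niece or half-nephew = 0.125 (half-aunt/uncle↔niece/nephew: one path of length 3: r = (1/2)^3 = 1/8).
r to a half-sibling = 1/4 (half-sibs share one parent — one path of length 2: r = (1/2)^2 = 1/4).
r to a full niece or nephew = 0.25 (full aunt/uncle↔niece/nephew: two paths of length 3 through the shared grandparent pair: r = 2·(1/2)^3 = 1/4).
Summing one r·B term per recipient: 4·0.125·0.273 + 3·0.25·0.241 + 1·0.25·0.0931 = 0.340525.

0.340525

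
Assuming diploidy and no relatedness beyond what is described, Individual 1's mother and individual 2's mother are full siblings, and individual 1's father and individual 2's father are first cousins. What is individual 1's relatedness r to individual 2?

0.15625

Independent pedigree routes through distinct common ancestors add.
Individual 1 and individual 2 are related in two ways: first cousins through their mothers (r = 1/8) and second cousins through their fathers (r = 1/32).
r = 1/8 + 1/32 = 5/32 = 0.15625.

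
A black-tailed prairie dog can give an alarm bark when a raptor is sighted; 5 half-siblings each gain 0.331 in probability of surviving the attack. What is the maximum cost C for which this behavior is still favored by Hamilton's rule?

r to a half-sibling = 1/4 (half-sibs share one parent — one path of length 2: r = (1/2)^2 = 1/4).
Hamilton's rule: n·r·B > C, so the trait is favored while C < n·r·B = 5·0.25·0.331 = 0.41375.

0.41375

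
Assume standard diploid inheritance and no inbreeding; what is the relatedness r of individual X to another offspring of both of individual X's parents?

Each parent–offspring link contributes a factor of 1/2, and independent paths through distinct common ancestors add.
Full sibs share both parents — two paths of length 2: r = 2·(1/2)^2 = 1/2.

0.5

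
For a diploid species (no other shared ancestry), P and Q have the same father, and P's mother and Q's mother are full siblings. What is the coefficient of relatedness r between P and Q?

0.375

Relatedness sums over independent paths through distinct common ancestors.
P and Q are related in two ways: half-sibs through their shared father (r = 1/4) and first cousins through their mothers (r = 1/8).
r = 1/4 + 1/8 = 3/8 = 0.375.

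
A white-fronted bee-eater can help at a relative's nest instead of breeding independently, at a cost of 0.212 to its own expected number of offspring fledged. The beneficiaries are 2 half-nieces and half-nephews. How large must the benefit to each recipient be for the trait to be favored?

r to a half-niece or half-nephew = 1/8 (half-aunt/uncle↔niece/nephew: one path of length 3: r = (1/2)^3 = 1/8).
Hamilton's rule with n recipients of equal r: n·r·B > C, so B > C/(n·r) = 0.212/(2·0.125) = 0.848.

0.848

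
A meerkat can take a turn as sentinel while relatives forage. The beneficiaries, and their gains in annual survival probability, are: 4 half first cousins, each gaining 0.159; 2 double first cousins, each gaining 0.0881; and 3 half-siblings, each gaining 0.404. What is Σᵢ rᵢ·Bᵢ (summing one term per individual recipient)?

0.3868

r to a half first cousin = 1/16 (half first cousins share one grandparent — one path of length 4: r = (1/2)^4 = 1/16).
r to a double first cousin = 0.25 (double first cousins share both grandparent pairs — four paths of length 4: r = 4·(1/2)^4 = 1/4).
r to a half-sibling = 1/4 (half-sibs share one parent — one path of length 2: r = (1/2)^2 = 1/4).
Summing one r·B term per recipient: 4·0.0625·0.159 + 2·0.25·0.0881 + 3·0.25·0.404 = 0.3868.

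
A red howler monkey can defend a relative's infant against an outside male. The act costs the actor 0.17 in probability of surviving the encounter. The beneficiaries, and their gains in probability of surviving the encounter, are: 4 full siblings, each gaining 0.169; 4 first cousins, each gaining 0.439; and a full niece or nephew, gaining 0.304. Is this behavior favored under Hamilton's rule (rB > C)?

Yes

Hamilton's rule: the trait is favored when the sum of r·B over every recipient exceeds the actor's cost C.
r to a full sibling = 1/2 (full sibs share both parents — two paths of length 2: r = 2·(1/2)^2 = 1/2).
r to a first cousin = 1/8 (first cousins share one grandparent pair — two paths of length 4: r = 2·(1/2)^4 = 1/8).
r to a full niece or nephew = 1/4 (full aunt/uncle↔niece/nephew: two paths of length 3 through the shared grandparent pair: r = 2·(1/2)^3 = 1/4).
Summing one r·B term per recipient: 4·0.5·0.169 + 4·0.125·0.439 + 1·0.25·0.304 = 0.6335.
0.6335 > 0.17: the indirect benefit exceeds the cost.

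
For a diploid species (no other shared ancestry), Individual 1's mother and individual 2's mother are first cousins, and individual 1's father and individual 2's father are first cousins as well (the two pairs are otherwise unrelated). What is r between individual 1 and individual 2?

Wright's path rule: contributions from independent ancestry routes add.
Individual 1 and individual 2 are related in two ways: second cousins through their mothers (r = 1/32) and second cousins through their fathers (r = 1/32).
r = 1/32 + 1/32 = 1/16 = 0.0625.

0.0625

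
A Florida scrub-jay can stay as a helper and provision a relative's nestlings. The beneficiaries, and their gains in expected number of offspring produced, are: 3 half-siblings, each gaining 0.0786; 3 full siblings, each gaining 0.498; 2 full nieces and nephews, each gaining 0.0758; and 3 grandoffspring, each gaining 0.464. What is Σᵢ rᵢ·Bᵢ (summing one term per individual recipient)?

r to a half-sibling = 1/4 (half-sibs share one parent — one path of length 2: r = (1/2)^2 = 1/4).
r to a full sibling = 1/2 (full sibs share both parents — two paths of length 2: r = 2·(1/2)^2 = 1/2).
r to a full niece or nephew = 0.25 (full aunt/uncle↔niece/nephew: two paths of length 3 through the shared grandparent pair: r = 2·(1/2)^3 = 1/4).
r to a grandoffspring = 0.25 (two parent–offspring links: r = (1/2)^2 = 1/4).
Summing one r·B term per recipient: 3·0.25·0.0786 + 3·0.5·0.498 + 2·0.25·0.0758 + 3·0.25·0.464 = 1.19185.

1.19185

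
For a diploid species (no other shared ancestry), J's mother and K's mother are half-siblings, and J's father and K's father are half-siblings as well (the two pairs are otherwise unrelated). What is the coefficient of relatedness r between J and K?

Wright's path rule: contributions from independent ancestry routes add.
J and K are related in two ways: half first cousins through their mothers (r = 1/16) and half first cousins through their fathers (r = 1/16).
r = 1/16 + 1/16 = 1/8 = 0.125.

0.125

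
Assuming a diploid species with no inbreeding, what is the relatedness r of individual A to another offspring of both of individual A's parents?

0.5

Each parent–offspring link contributes a factor of 1/2, and independent paths through distinct common ancestors add.
Full sibs share both parents — two paths of length 2: r = 2·(1/2)^2 = 1/2.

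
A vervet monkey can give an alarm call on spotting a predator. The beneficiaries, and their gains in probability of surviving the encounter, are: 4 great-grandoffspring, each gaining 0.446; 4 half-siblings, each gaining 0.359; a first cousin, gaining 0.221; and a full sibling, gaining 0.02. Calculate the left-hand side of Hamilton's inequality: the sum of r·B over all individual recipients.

r to a great-grandoffspring = 0.125 (three parent–offspring links: r = (1/2)^3 = 1/8).
r to a half-sibling = 1/4 (half-sibs share one parent — one path of length 2: r = (1/2)^2 = 1/4).
r to a first cousin = 1/8 (first cousins share one grandparent pair — two paths of length 4: r = 2·(1/2)^4 = 1/8).
r to a full sibling = 0.5 (full sibs share both parents — two paths of length 2: r = 2·(1/2)^2 = 1/2).
Summing one r·B term per recipient: 4·0.125·0.446 + 4·0.25·0.359 + 1·0.125·0.221 + 1·0.5·0.02 = 0.619625.

0.619625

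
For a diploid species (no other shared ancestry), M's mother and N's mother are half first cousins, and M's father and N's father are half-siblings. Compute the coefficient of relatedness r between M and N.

0.078125

Independent pedigree routes through distinct common ancestors add.
M and N are related in two ways: half second cousins through their mothers (r = 1/64) and half first cousins through their fathers (r = 1/16).
r = 1/64 + 1/16 = 5/64 = 0.078125.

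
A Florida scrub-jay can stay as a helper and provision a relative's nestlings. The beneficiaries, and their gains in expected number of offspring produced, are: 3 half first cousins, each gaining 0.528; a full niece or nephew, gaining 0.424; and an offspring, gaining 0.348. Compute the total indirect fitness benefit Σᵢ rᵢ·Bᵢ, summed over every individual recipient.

r to a half first cousin = 0.0625 (half first cousins share one grandparent — one path of length 4: r = (1/2)^4 = 1/16).
r to a full niece or nephew = 0.25 (full aunt/uncle↔niece/nephew: two paths of length 3 through the shared grandparent pair: r = 2·(1/2)^3 = 1/4).
r to an offspring = 1/2 (one parent–offspring link: r = (1/2)^1 = 1/2).
Summing one r·B term per recipient: 3·0.0625·0.528 + 1·0.25·0.424 + 1·0.5·0.348 = 0.379.

0.379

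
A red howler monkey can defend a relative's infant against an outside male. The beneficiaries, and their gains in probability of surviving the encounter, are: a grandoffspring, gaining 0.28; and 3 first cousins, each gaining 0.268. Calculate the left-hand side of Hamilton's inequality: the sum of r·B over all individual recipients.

0.1705

r to a grandoffspring = 1/4 (two parent–offspring links: r = (1/2)^2 = 1/4).
r to a first cousin = 1/8 (first cousins share one grandparent pair — two paths of length 4: r = 2·(1/2)^4 = 1/8).
Summing one r·B term per recipient: 1·0.25·0.28 + 3·0.125·0.268 = 0.1705.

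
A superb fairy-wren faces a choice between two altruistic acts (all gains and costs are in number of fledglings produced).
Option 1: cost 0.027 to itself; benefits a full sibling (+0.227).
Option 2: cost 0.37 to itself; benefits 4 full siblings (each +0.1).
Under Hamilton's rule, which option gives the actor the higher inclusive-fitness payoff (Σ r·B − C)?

Option 1

Option 1: r to a full sibling = 0.5.
Option 1: Σ r·B − C = (1·0.5·0.227) − 0.027 = 0.0865.
Option 2: r to a full sibling = 0.5.
Option 2: Σ r·B − C = (4·0.5·0.1) − 0.37 = -0.17.
Option 1 has the higher net inclusive-fitness payoff.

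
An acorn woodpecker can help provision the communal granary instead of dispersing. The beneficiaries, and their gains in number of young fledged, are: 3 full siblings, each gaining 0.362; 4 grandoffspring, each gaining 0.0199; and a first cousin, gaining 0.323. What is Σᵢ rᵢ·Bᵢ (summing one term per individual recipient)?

r to a full sibling = 0.5 (full sibs share both parents — two paths of length 2: r = 2·(1/2)^2 = 1/2).
r to a grandoffspring = 0.25 (two parent–offspring links: r = (1/2)^2 = 1/4).
r to a first cousin = 0.125 (first cousins share one grandparent pair — two paths of length 4: r = 2·(1/2)^4 = 1/8).
Summing one r·B term per recipient: 3·0.5·0.362 + 4·0.25·0.0199 + 1·0.125·0.323 = 0.603275.

0.603275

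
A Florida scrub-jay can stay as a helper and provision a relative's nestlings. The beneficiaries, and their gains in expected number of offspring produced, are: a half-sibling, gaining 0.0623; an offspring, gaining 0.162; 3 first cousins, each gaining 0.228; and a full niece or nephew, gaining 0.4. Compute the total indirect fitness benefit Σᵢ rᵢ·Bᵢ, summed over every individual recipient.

r to a half-sibling = 0.25 (half-sibs share one parent — one path of length 2: r = (1/2)^2 = 1/4).
r to an offspring = 0.5 (one parent–offspring link: r = (1/2)^1 = 1/2).
r to a first cousin = 0.125 (first cousins share one grandparent pair — two paths of length 4: r = 2·(1/2)^4 = 1/8).
r to a full niece or nephew = 1/4 (full aunt/uncle↔niece/nephew: two paths of length 3 through the shared grandparent pair: r = 2·(1/2)^3 = 1/4).
Summing one r·B term per recipient: 1·0.25·0.0623 + 1·0.5·0.162 + 3·0.125·0.228 + 1·0.25·0.4 = 0.282075.

0.282075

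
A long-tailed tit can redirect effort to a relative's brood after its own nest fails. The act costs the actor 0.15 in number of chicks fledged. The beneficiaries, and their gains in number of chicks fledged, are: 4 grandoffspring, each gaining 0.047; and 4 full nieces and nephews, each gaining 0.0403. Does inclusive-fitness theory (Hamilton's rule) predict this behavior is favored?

Hamilton's rule: the trait is favored when the sum of r·B over every recipient exceeds the actor's cost C.
r to a grandoffspring = 0.25 (two parent–offspring links: r = (1/2)^2 = 1/4).
r to a full niece or nephew = 0.25 (full aunt/uncle↔niece/nephew: two paths of length 3 through the shared grandparent pair: r = 2·(1/2)^3 = 1/4).
Summing one r·B term per recipient: 4·0.25·0.047 + 4·0.25·0.0403 = 0.0873.
0.0873 < 0.15: the indirect benefit is less than the cost.

No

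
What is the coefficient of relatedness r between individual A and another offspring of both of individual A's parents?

Each parent–offspring link contributes a factor of 1/2, and independent paths through distinct common ancestors add.
Full sibs share both parents — two paths of length 2: r = 2·(1/2)^2 = 1/2.

0.5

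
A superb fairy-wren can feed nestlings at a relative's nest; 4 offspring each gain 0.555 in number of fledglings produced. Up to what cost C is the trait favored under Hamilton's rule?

1.11

r to an offspring = 0.5 (one parent–offspring link: r = (1/2)^1 = 1/2).
Hamilton's rule: n·r·B > C, so the trait is favored while C < n·r·B = 4·0.5·0.555 = 1.11.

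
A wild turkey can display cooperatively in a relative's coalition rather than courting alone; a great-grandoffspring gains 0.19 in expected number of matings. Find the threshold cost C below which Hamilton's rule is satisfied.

0.02375

r to a great-grandoffspring = 0.125 (three parent–offspring links: r = (1/2)^3 = 1/8).
Hamilton's rule: n·r·B > C, so the trait is favored while C < n·r·B = 1·0.125·0.19 = 0.02375.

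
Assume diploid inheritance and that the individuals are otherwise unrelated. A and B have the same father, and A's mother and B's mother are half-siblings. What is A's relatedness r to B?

With two independent routes of shared ancestry, r is the sum of the two contributions.
A and B are related in two ways: half-sibs through their shared father (r = 1/4) and half first cousins through their mothers (r = 1/16).
r = 1/4 + 1/16 = 0.3125.

0.3125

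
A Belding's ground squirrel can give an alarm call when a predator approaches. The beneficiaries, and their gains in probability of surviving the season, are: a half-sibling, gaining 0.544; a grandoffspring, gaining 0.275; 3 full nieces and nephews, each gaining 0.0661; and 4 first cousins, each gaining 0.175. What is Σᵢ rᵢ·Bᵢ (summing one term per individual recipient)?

0.341825

r to a half-sibling = 1/4 (half-sibs share one parent — one path of length 2: r = (1/2)^2 = 1/4).
r to a grandoffspring = 1/4 (two parent–offspring links: r = (1/2)^2 = 1/4).
r to a full niece or nephew = 0.25 (full aunt/uncle↔niece/nephew: two paths of length 3 through the shared grandparent pair: r = 2·(1/2)^3 = 1/4).
r to a first cousin = 0.125 (first cousins share one grandparent pair — two paths of length 4: r = 2·(1/2)^4 = 1/8).
Summing one r·B term per recipient: 1·0.25·0.544 + 1·0.25·0.275 + 3·0.25·0.0661 + 4·0.125·0.175 = 0.341825.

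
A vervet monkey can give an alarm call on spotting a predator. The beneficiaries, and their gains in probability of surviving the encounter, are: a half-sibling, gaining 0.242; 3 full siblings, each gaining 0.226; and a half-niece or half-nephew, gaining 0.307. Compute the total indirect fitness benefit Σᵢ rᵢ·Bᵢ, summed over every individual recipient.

r to a half-sibling = 1/4 (half-sibs share one parent — one path of length 2: r = (1/2)^2 = 1/4).
r to a full sibling = 1/2 (full sibs share both parents — two paths of length 2: r = 2·(1/2)^2 = 1/2).
r to a half-niece or half-nephew = 1/8 (half-aunt/uncle↔niece/nephew: one path of length 3: r = (1/2)^3 = 1/8).
Summing one r·B term per recipient: 1·0.25·0.242 + 3·0.5·0.226 + 1·0.125·0.307 = 0.437875.

0.437875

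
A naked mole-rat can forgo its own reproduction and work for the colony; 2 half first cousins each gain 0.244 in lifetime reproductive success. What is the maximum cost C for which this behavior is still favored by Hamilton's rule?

0.0305

r to a half first cousin = 0.0625 (half first cousins share one grandparent — one path of length 4: r = (1/2)^4 = 1/16).
Hamilton's rule: n·r·B > C, so the trait is favored while C < n·r·B = 2·0.0625·0.244 = 0.0305.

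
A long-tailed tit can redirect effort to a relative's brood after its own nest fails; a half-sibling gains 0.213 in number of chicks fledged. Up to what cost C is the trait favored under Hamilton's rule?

r to a half-sibling = 1/4 (half-sibs share one parent — one path of length 2: r = (1/2)^2 = 1/4).
Hamilton's rule: n·r·B > C, so the trait is favored while C < n·r·B = 1·0.25·0.213 = 0.05325.

0.05325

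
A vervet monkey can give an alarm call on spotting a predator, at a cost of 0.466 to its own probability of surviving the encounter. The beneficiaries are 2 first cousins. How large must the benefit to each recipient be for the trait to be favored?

1.864

r to a first cousin = 0.125 (first cousins share one grandparent pair — two paths of length 4: r = 2·(1/2)^4 = 1/8).
Hamilton's rule with n recipients of equal r: n·r·B > C, so B > C/(n·r) = 0.466/(2·0.125) = 1.864.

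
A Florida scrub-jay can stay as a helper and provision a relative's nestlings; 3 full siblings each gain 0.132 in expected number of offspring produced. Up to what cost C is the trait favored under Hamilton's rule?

0.198

r to a full sibling = 1/2 (full sibs share both parents — two paths of length 2: r = 2·(1/2)^2 = 1/2).
Hamilton's rule: n·r·B > C, so the trait is favored while C < n·r·B = 3·0.5·0.132 = 0.198.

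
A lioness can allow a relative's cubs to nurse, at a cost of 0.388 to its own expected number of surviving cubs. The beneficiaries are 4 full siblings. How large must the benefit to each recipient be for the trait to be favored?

r to a full sibling = 1/2 (full sibs share both parents — two paths of length 2: r = 2·(1/2)^2 = 1/2).
Hamilton's rule with n recipients of equal r: n·r·B > C, so B > C/(n·r) = 0.388/(4·0.5) = 0.194.

0.194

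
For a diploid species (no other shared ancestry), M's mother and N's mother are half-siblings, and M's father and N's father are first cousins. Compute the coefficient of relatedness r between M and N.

0.09375

Wright's path rule: contributions from independent ancestry routes add.
M and N are related in two ways: half first cousins through their mothers (r = 1/16) and second cousins through their fathers (r = 1/32).
r = 1/16 + 1/32 = 0.09375.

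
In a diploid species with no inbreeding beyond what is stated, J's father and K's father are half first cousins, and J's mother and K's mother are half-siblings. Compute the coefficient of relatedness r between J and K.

0.078125

Independent pedigree routes through distinct common ancestors add.
J and K are related in two ways: half second cousins through their fathers (r = 1/64) and half first cousins through their mothers (r = 1/16).
r = 1/64 + 1/16 = 5/64 = 0.078125.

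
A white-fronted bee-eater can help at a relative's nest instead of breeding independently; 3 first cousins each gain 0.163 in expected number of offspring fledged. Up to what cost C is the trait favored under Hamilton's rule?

r to a first cousin = 1/8 (first cousins share one grandparent pair — two paths of length 4: r = 2·(1/2)^4 = 1/8).
Hamilton's rule: n·r·B > C, so the trait is favored while C < n·r·B = 3·0.125·0.163 = 0.061125.

0.061125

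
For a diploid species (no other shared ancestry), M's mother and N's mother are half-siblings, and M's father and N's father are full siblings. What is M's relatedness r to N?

Relatedness sums over independent paths through distinct common ancestors.
M and N are related in two ways: half first cousins through their mothers (r = 1/16) and first cousins through their fathers (r = 1/8).
r = 1/16 + 1/8 = 0.1875.

0.1875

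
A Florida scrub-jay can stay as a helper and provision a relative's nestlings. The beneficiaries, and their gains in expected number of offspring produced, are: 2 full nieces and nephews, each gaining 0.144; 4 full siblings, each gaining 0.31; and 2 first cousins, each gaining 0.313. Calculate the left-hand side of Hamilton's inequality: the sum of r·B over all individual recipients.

0.77025

r to a full niece or nephew = 1/4 (full aunt/uncle↔niece/nephew: two paths of length 3 through the shared grandparent pair: r = 2·(1/2)^3 = 1/4).
r to a full sibling = 1/2 (full sibs share both parents — two paths of length 2: r = 2·(1/2)^2 = 1/2).
r to a first cousin = 0.125 (first cousins share one grandparent pair — two paths of length 4: r = 2·(1/2)^4 = 1/8).
Summing one r·B term per recipient: 2·0.25·0.144 + 4·0.5·0.31 + 2·0.125·0.313 = 0.77025.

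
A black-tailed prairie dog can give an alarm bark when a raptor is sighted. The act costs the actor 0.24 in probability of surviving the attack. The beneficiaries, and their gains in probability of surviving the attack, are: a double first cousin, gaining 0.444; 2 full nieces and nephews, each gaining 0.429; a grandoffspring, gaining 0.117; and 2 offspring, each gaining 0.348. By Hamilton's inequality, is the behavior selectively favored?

Yes

Hamilton's rule: the trait is favored when the sum of r·B over every recipient exceeds the actor's cost C.
r to a double first cousin = 0.25 (double first cousins share both grandparent pairs — four paths of length 4: r = 4·(1/2)^4 = 1/4).
r to a full niece or nephew = 1/4 (full aunt/uncle↔niece/nephew: two paths of length 3 through the shared grandparent pair: r = 2·(1/2)^3 = 1/4).
r to a grandoffspring = 1/4 (two parent–offspring links: r = (1/2)^2 = 1/4).
r to an offspring = 1/2 (one parent–offspring link: r = (1/2)^1 = 1/2).
Summing one r·B term per recipient: 1·0.25·0.444 + 2·0.25·0.429 + 1·0.25·0.117 + 2·0.5·0.348 = 0.70275.
0.70275 > 0.24: the indirect benefit exceeds the cost.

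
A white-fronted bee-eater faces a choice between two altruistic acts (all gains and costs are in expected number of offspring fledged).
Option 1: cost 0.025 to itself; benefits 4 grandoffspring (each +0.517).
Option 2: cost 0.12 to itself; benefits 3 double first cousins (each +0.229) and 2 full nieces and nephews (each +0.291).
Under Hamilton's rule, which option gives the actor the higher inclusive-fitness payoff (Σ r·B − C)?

Option 1

Option 1: r to a grandoffspring = 0.25.
Option 1: Σ r·B − C = (4·0.25·0.517) − 0.025 = 0.492.
Option 2: r to a double first cousin = 0.25.
Option 2: r to a full niece or nephew = 0.25.
Option 2: Σ r·B − C = (3·0.25·0.229 + 2·0.25·0.291) − 0.12 = 0.19725.
Option 1 has the higher net inclusive-fitness payoff.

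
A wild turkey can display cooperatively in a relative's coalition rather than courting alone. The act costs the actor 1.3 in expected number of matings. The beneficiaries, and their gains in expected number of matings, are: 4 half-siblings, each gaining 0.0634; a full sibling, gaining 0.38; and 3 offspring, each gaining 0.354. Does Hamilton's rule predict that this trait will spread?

No

Hamilton's rule: the trait is favored when the sum of r·B over every recipient exceeds the actor's cost C.
r to a half-sibling = 0.25 (half-sibs share one parent — one path of length 2: r = (1/2)^2 = 1/4).
r to a full sibling = 0.5 (full sibs share both parents — two paths of length 2: r = 2·(1/2)^2 = 1/2).
r to an offspring = 1/2 (one parent–offspring link: r = (1/2)^1 = 1/2).
Summing one r·B term per recipient: 4·0.25·0.0634 + 1·0.5·0.38 + 3·0.5·0.354 = 0.7844.
0.7844 < 1.3: the indirect benefit is less than the cost.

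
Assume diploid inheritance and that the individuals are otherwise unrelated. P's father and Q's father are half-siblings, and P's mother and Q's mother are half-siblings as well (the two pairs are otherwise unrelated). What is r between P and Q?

Wright's path rule: contributions from independent ancestry routes add.
P and Q are related in two ways: half first cousins through their fathers (r = 1/16) and half first cousins through their mothers (r = 1/16).
r = 1/16 + 1/16 = 0.125.

0.125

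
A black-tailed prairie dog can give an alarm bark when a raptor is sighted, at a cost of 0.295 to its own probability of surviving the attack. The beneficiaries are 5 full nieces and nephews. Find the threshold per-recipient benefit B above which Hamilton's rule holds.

0.236

r to a full niece or nephew = 0.25 (full aunt/uncle↔niece/nephew: two paths of length 3 through the shared grandparent pair: r = 2·(1/2)^3 = 1/4).
Hamilton's rule with n recipients of equal r: n·r·B > C, so B > C/(n·r) = 0.295/(5·0.25) = 0.236.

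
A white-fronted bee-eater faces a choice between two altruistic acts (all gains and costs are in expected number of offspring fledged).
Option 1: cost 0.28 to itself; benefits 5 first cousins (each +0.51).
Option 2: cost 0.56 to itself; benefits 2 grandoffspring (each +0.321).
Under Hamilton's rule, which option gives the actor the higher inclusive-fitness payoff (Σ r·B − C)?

Option 1

Option 1: r to a first cousin = 0.125.
Option 1: Σ r·B − C = (5·0.125·0.51) − 0.28 = 0.03875.
Option 2: r to a grandoffspring = 0.25.
Option 2: Σ r·B − C = (2·0.25·0.321) − 0.56 = -0.3995.
Option 1 has the higher net inclusive-fitness payoff.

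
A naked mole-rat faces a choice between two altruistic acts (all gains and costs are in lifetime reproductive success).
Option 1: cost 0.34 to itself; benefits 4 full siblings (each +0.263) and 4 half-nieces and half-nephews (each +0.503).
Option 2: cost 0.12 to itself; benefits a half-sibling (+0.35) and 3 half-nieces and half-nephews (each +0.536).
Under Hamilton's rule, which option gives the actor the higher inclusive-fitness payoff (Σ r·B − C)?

Option 1: r to a full sibling = 0.5.
Option 1: r to a half-niece or half-nephew = 0.125.
Option 1: Σ r·B − C = (4·0.5·0.263 + 4·0.125·0.503) − 0.34 = 0.4375.
Option 2: r to a half-sibling = 0.25.
Option 2: r to a half-niece or half-nephew = 0.125.
Option 2: Σ r·B − C = (1·0.25·0.35 + 3·0.125·0.536) − 0.12 = 0.1685.
Option 1 has the higher net inclusive-fitness payoff.

Option 1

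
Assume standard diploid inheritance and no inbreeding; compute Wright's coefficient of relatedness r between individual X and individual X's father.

Each parent–offspring link contributes a factor of 1/2, and independent paths through distinct common ancestors add.
One parent–offspring link: r = (1/2)^1 = 1/2.

0.5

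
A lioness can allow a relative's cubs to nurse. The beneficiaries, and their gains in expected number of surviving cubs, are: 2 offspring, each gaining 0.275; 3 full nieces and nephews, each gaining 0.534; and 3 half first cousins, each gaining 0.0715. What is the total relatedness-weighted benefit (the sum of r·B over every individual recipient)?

r to an offspring = 1/2 (one parent–offspring link: r = (1/2)^1 = 1/2).
r to a full niece or nephew = 1/4 (full aunt/uncle↔niece/nephew: two paths of length 3 through the shared grandparent pair: r = 2·(1/2)^3 = 1/4).
r to a half first cousin = 0.0625 (half first cousins share one grandparent — one path of length 4: r = (1/2)^4 = 1/16).
Summing one r·B term per recipient: 2·0.5·0.275 + 3·0.25·0.534 + 3·0.0625·0.0715 = 0.68890625.

0.68890625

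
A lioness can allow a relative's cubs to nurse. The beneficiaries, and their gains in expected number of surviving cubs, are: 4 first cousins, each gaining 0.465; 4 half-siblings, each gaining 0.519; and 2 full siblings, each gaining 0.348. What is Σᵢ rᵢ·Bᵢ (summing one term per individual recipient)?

1.0995

r to a first cousin = 0.125 (first cousins share one grandparent pair — two paths of length 4: r = 2·(1/2)^4 = 1/8).
r to a half-sibling = 1/4 (half-sibs share one parent — one path of length 2: r = (1/2)^2 = 1/4).
r to a full sibling = 1/2 (full sibs share both parents — two paths of length 2: r = 2·(1/2)^2 = 1/2).
Summing one r·B term per recipient: 4·0.125·0.465 + 4·0.25·0.519 + 2·0.5·0.348 = 1.0995.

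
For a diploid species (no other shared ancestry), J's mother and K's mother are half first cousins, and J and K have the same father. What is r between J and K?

Wright's path rule: contributions from independent ancestry routes add.
J and K are related in two ways: half second cousins through their mothers (r = 1/64) and half-sibs through their shared father (r = 1/4).
r = 1/64 + 1/4 = 0.265625.

0.265625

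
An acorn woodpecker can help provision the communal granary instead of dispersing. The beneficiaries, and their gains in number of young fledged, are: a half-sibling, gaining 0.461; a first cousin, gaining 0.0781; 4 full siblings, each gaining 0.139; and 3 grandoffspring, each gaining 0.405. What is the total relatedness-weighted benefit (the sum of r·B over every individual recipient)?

r to a half-sibling = 0.25 (half-sibs share one parent — one path of length 2: r = (1/2)^2 = 1/4).
r to a first cousin = 1/8 (first cousins share one grandparent pair — two paths of length 4: r = 2·(1/2)^4 = 1/8).
r to a full sibling = 0.5 (full sibs share both parents — two paths of length 2: r = 2·(1/2)^2 = 1/2).
r to a grandoffspring = 0.25 (two parent–offspring links: r = (1/2)^2 = 1/4).
Summing one r·B term per recipient: 1·0.25·0.461 + 1·0.125·0.0781 + 4·0.5·0.139 + 3·0.25·0.405 = 0.7067625.

0.7067625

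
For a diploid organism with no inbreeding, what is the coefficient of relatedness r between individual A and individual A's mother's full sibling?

0.25

Each parent–offspring link contributes a factor of 1/2, and independent paths through distinct common ancestors add.
Full aunt/uncle↔niece/nephew: two paths of length 3 through the shared grandparent pair: r = 2·(1/2)^3 = 1/4.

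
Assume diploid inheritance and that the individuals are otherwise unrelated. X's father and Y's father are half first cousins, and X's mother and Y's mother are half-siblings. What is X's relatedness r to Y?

Independent pedigree routes through distinct common ancestors add.
X and Y are related in two ways: half second cousins through their fathers (r = 1/64) and half first cousins through their mothers (r = 1/16).
r = 1/64 + 1/16 = 0.078125.

0.078125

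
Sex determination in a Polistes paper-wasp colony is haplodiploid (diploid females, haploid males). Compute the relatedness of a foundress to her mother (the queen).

One meiotic link between diploid queen and diploid daughter: r = 1/2.

0.5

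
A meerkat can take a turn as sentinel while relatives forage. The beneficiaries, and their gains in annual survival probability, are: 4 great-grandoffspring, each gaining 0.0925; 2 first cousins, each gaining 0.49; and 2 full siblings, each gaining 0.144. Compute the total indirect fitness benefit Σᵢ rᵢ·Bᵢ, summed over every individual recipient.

0.31275

r to a great-grandoffspring = 0.125 (three parent–offspring links: r = (1/2)^3 = 1/8).
r to a first cousin = 0.125 (first cousins share one grandparent pair — two paths of length 4: r = 2·(1/2)^4 = 1/8).
r to a full sibling = 1/2 (full sibs share both parents — two paths of length 2: r = 2·(1/2)^2 = 1/2).
Summing one r·B term per recipient: 4·0.125·0.0925 + 2·0.125·0.49 + 2·0.5·0.144 = 0.31275.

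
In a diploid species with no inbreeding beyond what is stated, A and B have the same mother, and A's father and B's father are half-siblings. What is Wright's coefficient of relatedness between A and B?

Independent pedigree routes through distinct common ancestors add.
A and B are related in two ways: half-sibs through their shared mother (r = 1/4) and half first cousins through their fathers (r = 1/16).
r = 1/4 + 1/16 = 0.3125.

0.3125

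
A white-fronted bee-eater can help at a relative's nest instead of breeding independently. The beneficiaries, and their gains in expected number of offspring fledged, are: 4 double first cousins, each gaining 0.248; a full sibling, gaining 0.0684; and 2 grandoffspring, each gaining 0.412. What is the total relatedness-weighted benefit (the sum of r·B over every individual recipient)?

0.4882

r to a double first cousin = 1/4 (double first cousins share both grandparent pairs — four paths of length 4: r = 4·(1/2)^4 = 1/4).
r to a full sibling = 1/2 (full sibs share both parents — two paths of length 2: r = 2·(1/2)^2 = 1/2).
r to a grandoffspring = 0.25 (two parent–offspring links: r = (1/2)^2 = 1/4).
Summing one r·B term per recipient: 4·0.25·0.248 + 1·0.5·0.0684 + 2·0.25·0.412 = 0.4882.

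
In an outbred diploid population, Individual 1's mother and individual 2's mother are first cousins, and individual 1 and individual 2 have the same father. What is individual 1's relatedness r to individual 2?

Wright's path rule: contributions from independent ancestry routes add.
Individual 1 and individual 2 are related in two ways: second cousins through their mothers (r = 1/32) and half-sibs through their shared father (r = 1/4).
r = 1/32 + 1/4 = 9/32 = 0.28125.

0.28125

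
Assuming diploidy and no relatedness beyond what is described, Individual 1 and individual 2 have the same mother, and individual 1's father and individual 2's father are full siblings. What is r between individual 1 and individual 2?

Independent pedigree routes through distinct common ancestors add.
Individual 1 and individual 2 are related in two ways: half-sibs through their shared mother (r = 1/4) and first cousins through their fathers (r = 1/8).
r = 1/4 + 1/8 = 3/8 = 0.375.

0.375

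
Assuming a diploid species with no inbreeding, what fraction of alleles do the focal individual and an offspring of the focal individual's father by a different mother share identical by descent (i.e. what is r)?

0.25

Each parent–offspring link contributes a factor of 1/2, and independent paths through distinct common ancestors add.
Half-sibs share one parent — one path of length 2: r = (1/2)^2 = 1/4.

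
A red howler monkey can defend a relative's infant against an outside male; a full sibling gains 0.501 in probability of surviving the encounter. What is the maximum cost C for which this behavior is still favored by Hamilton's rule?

r to a full sibling = 0.5 (full sibs share both parents — two paths of length 2: r = 2·(1/2)^2 = 1/2).
Hamilton's rule: n·r·B > C, so the trait is favored while C < n·r·B = 1·0.5·0.501 = 0.2505.

0.2505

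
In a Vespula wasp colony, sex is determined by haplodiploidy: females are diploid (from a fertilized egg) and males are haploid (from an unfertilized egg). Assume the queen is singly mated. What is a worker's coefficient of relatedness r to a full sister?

0.75

Haplodiploid full sisters inherit their father's entire haploid genome identically (contributing 1/2) and on average half of their mother's contribution (1/2 · 1/2 = 1/4); r = 1/2 + 1/4 = 3/4.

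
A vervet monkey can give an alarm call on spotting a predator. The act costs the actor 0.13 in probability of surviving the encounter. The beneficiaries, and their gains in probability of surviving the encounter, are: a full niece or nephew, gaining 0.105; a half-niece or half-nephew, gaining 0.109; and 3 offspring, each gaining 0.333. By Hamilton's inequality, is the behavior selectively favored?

Hamilton's rule: the trait is favored when the sum of r·B over every recipient exceeds the actor's cost C.
r to a full niece or nephew = 0.25 (full aunt/uncle↔niece/nephew: two paths of length 3 through the shared grandparent pair: r = 2·(1/2)^3 = 1/4).
r to a half-niece or half-nephew = 0.125 (half-aunt/uncle↔niece/nephew: one path of length 3: r = (1/2)^3 = 1/8).
r to an offspring = 1/2 (one parent–offspring link: r = (1/2)^1 = 1/2).
Summing one r·B term per recipient: 1·0.25·0.105 + 1·0.125·0.109 + 3·0.5·0.333 = 0.539375.
0.539375 > 0.13: the indirect benefit exceeds the cost.

Yes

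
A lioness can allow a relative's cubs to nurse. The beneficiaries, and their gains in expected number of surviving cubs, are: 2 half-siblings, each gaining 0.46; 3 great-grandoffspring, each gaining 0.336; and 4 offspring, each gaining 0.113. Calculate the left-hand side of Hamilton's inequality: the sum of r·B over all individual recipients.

0.582

r to a half-sibling = 0.25 (half-sibs share one parent — one path of length 2: r = (1/2)^2 = 1/4).
r to a great-grandoffspring = 0.125 (three parent–offspring links: r = (1/2)^3 = 1/8).
r to an offspring = 1/2 (one parent–offspring link: r = (1/2)^1 = 1/2).
Summing one r·B term per recipient: 2·0.25·0.46 + 3·0.125·0.336 + 4·0.5·0.113 = 0.582.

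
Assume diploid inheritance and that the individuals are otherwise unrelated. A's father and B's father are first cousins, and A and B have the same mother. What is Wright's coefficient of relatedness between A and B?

Relatedness sums over independent paths through distinct common ancestors.
A and B are related in two ways: second cousins through their fathers (r = 1/32) and half-sibs through their shared mother (r = 1/4).
r = 1/32 + 1/4 = 0.28125.

0.28125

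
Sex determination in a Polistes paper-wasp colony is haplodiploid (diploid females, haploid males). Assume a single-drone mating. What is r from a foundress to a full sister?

0.75

Haplodiploid full sisters inherit their father's entire haploid genome identically (contributing 1/2) and on average half of their mother's contribution (1/2 · 1/2 = 1/4); r = 1/2 + 1/4 = 3/4.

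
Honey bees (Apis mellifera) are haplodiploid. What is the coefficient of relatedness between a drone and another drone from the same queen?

0.5

Haploid brothers each carry a random half of the queen's diploid genome, so on average they share half: r = 1/2.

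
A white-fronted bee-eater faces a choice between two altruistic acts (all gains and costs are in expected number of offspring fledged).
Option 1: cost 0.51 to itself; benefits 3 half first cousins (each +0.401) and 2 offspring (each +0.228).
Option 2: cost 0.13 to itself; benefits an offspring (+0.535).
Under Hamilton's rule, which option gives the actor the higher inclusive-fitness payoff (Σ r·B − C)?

Option 1: r to a half first cousin = 0.0625.
Option 1: r to an offspring = 0.5.
Option 1: Σ r·B − C = (3·0.0625·0.401 + 2·0.5·0.228) − 0.51 = -0.2068125.
Option 2: r to an offspring = 0.5.
Option 2: Σ r·B − C = (1·0.5·0.535) − 0.13 = 0.1375.
Option 2 has the higher net inclusive-fitness payoff.

Option 2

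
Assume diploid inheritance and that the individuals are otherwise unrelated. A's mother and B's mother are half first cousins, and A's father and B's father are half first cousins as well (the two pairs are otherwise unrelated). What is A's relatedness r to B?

With two independent routes of shared ancestry, r is the sum of the two contributions.
A and B are related in two ways: half second cousins through their mothers (r = 1/64) and half second cousins through their fathers (r = 1/64).
r = 1/64 + 1/64 = 1/32 = 0.03125.

0.03125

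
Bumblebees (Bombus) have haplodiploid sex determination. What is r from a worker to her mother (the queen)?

One meiotic link between diploid queen and diploid daughter: r = 1/2.

0.5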